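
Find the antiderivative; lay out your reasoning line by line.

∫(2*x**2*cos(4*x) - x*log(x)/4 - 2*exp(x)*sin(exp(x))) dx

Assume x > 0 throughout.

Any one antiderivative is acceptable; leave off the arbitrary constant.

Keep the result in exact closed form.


Step 1. Rewrite: now ∫(-x*log(x)/4) dx + ∫(2*x**2*cos(4*x)) dx + ∫(-2*exp(x)*sin(exp(x))) dx.
Step 2. Substitute u = exp(x), turning ∫(-2*exp(x)*sin(exp(x))) dx into ∫(-2*sin(u)) du: now ∫(-x*log(x)/4) dx + ∫(2*x**2*cos(4*x)) dx + ∫(-2*sin(u)) du.
Step 3. Evaluate the standard form: now 2*cos(u) + ∫(-x*log(x)/4) dx + ∫(2*x**2*cos(4*x)) dx.
Step 4. Substitute back u = exp(x): now 2*cos(exp(x)) + ∫(-x*log(x)/4) dx + ∫(2*x**2*cos(4*x)) dx.
Step 5. Integrate ∫(2*x**2*cos(4*x)) dx by parts with u = x**2, dv = (2*cos(4*x)) dx, so v = sin(4*x)/2: now x**2*sin(4*x)/2 + 2*cos(exp(x)) + ∫(-x*log(x)/4) dx + ∫(-x*sin(4*x)) dx.
Step 6. Integrate ∫(-x*sin(4*x)) dx by parts with u = x, dv = (-sin(4*x)) dx, so v = cos(4*x)/4: now x**2*sin(4*x)/2 + x*cos(4*x)/4 + 2*cos(exp(x)) + ∫(-x*log(x)/4) dx + ∫(-cos(4*x)/4) dx.
Step 7. Evaluate the standard form: now x**2*sin(4*x)/2 + x*cos(4*x)/4 - sin(4*x)/16 + 2*cos(exp(x)) + ∫(-x*log(x)/4) dx.
Step 8. Integrate ∫(-x*log(x)/4) dx by parts with u = log(x), dv = (-x/4) dx, so v = -x**2/8 [assuming x > 0]: now -x**2*log(x)/8 + x**2*sin(4*x)/2 + x*cos(4*x)/4 - sin(4*x)/16 + 2*cos(exp(x)) + ∫(x/8) dx.
Step 9. Evaluate the standard form: now -x**2*log(x)/8 + x**2*sin(4*x)/2 + x**2/16 + x*cos(4*x)/4 - sin(4*x)/16 + 2*cos(exp(x)).
Answer: -x**2*log(x)/8 + x**2*sin(4*x)/2 + x**2/16 + x*cos(4*x)/4 - sin(4*x)/16 + 2*cos(exp(x)).


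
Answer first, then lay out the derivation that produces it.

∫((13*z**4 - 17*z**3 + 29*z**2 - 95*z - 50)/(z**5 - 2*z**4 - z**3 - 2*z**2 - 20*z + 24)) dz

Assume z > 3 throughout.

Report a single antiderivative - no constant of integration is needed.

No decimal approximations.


The answer is 4*log(z - 3) + 4*log(z - 1) + 5*log(z + 2) + 3*atan(z/2)/2.
Step 1. Decompose ∫((13*z**4 - 17*z**3 + 29*z**2 - 95*z - 50)/(z**5 - 2*z**4 - z**3 - 2*z**2 - 20*z + 24)) dz by partial fractions, (13*z**4 - 17*z**3 + 29*z**2 - 95*z - 50)/(z**5 - 2*z**4 - z**3 - 2*z**2 - 20*z + 24) = 3/(z**2 + 4) + 5/(z + 2) + 4/(z - 1) + 4/(z - 3): now ∫(4/(z - 3)) dz + ∫(4/(z - 1)) dz + ∫(5/(z + 2)) dz + ∫(3/(z**2 + 4)) dz.
Step 2. Evaluate the standard form [assuming z > 3]: now 4*log(z - 3) + ∫(4/(z - 1)) dz + ∫(5/(z + 2)) dz + ∫(3/(z**2 + 4)) dz.
Step 3. Evaluate the standard form [assuming z > -2]: now 4*log(z - 3) + 5*log(z + 2) + ∫(4/(z - 1)) dz + ∫(3/(z**2 + 4)) dz.
Step 4. Evaluate the standard form [assuming z > 1]: now 4*log(z - 3) + 4*log(z - 1) + 5*log(z + 2) + ∫(3/(z**2 + 4)) dz.
Step 5. Evaluate the standard form: now 4*log(z - 3) + 4*log(z - 1) + 5*log(z + 2) + 3*atan(z/2)/2.
Answer: 4*log(z - 3) + 4*log(z - 1) + 5*log(z + 2) + 3*atan(z/2)/2.


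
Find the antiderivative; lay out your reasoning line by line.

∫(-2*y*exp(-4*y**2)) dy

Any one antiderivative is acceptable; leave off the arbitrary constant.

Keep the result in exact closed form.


Step 1. Substitute u = y**2, turning ∫(-2*y*exp(-4*y**2)) dy into ∫(-exp(-4*u)) du: now ∫(-exp(-4*u)) du.
Step 2. Evaluate the standard form: now exp(-4*u)/4.
Step 3. Substitute back u = y**2: now exp(-4*y**2)/4.
Answer: exp(-4*y**2)/4.


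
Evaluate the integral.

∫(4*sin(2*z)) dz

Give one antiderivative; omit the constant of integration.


Answer: -2*cos(2*z).


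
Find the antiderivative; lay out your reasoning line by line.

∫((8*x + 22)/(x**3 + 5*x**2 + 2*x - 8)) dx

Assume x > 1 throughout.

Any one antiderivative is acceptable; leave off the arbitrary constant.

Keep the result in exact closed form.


Step 1. Decompose ∫((8*x + 22)/(x**3 + 5*x**2 + 2*x - 8)) dx by partial fractions, (8*x + 22)/(x**3 + 5*x**2 + 2*x - 8) = -1/(x + 4) - 1/(x + 2) + 2/(x - 1): now ∫(2/(x - 1)) dx + ∫(-1/(x + 2)) dx + ∫(-1/(x + 4)) dx.
Step 2. Evaluate the standard form [assuming x > -2]: now -log(x + 2) + ∫(2/(x - 1)) dx + ∫(-1/(x + 4)) dx.
Step 3. Evaluate the standard form [assuming x > -4]: now -log(x + 2) - log(x + 4) + ∫(2/(x - 1)) dx.
Step 4. Evaluate the standard form [assuming x > 1]: now 2*log(x - 1) - log(x + 2) - log(x + 4).
Answer: 2*log(x - 1) - log(x + 2) - log(x + 4).


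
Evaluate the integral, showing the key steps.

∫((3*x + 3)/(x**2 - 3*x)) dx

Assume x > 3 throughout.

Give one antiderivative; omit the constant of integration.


Step 1. Decompose ∫((3*x + 3)/(x**2 - 3*x)) dx by partial fractions, (3*x + 3)/(x**2 - 3*x) = 4/(x - 3) - 1/x: now ∫(-1/x) dx + ∫(4/(x - 3)) dx.
Step 2. Evaluate the standard form [assuming x > 0]: now -log(x) + ∫(4/(x - 3)) dx.
Step 3. Evaluate the standard form [assuming x > 3]: now -log(x) + 4*log(x - 3).
Answer: -log(x) + 4*log(x - 3).


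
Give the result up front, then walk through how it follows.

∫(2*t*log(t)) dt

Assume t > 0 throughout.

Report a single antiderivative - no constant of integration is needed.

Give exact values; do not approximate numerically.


The answer is t**2*log(t) - t**2/2.
Step 1. Integrate ∫(2*t*log(t)) dt by parts with u = log(t), dv = (2*t) dt, so v = t**2 [assuming t > 0]: now t**2*log(t) + ∫(-t) dt.
Step 2. Evaluate the standard form: now t**2*log(t) - t**2/2.
Answer: t**2*log(t) - t**2/2.


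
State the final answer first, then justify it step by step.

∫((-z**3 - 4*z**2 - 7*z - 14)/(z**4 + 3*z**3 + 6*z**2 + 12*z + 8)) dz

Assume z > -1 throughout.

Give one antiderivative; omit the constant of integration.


The answer is -2*log(z + 1) + log(z + 2) - atan(z/2)/2.
Step 1. Decompose ∫((-z**3 - 4*z**2 - 7*z - 14)/(z**4 + 3*z**3 + 6*z**2 + 12*z + 8)) dz by partial fractions, (-z**3 - 4*z**2 - 7*z - 14)/(z**4 + 3*z**3 + 6*z**2 + 12*z + 8) = -1/(z**2 + 4) + 1/(z + 2) - 2/(z + 1): now ∫(-2/(z + 1)) dz + ∫(1/(z + 2)) dz + ∫(-1/(z**2 + 4)) dz.
Step 2. Evaluate the standard form [assuming z > -2]: now log(z + 2) + ∫(-2/(z + 1)) dz + ∫(-1/(z**2 + 4)) dz.
Step 3. Evaluate the standard form [assuming z > -1]: now -2*log(z + 1) + log(z + 2) + ∫(-1/(z**2 + 4)) dz.
Step 4. Evaluate the standard form: now -2*log(z + 1) + log(z + 2) - atan(z/2)/2.
Answer: -2*log(z + 1) + log(z + 2) - atan(z/2)/2.


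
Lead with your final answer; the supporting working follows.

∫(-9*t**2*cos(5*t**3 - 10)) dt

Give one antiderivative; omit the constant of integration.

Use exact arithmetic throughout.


The answer is -3*sin(5*t**3 - 10)/5.
Step 1. Substitute u = t**3 - 2, turning ∫(-9*t**2*cos(5*t**3 - 10)) dt into ∫(-3*cos(5*u)) du: now ∫(-3*cos(5*u)) du.
Step 2. Evaluate the standard form: now -3*sin(5*u)/5.
Step 3. Substitute back u = t**3 - 2: now -3*sin(5*t**3 - 10)/5.
Answer: -3*sin(5*t**3 - 10)/5.


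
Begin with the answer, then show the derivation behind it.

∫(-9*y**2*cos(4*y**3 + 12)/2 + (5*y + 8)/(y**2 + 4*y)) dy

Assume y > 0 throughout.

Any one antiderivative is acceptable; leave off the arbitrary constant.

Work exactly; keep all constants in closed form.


The answer is 2*log(y) + 3*log(y + 4) - 3*sin(4*y**3 + 12)/8.
Step 1. Rewrite: now ∫(-9*y**2*cos(4*y**3 + 12)/2) dy + ∫((5*y + 8)/(y**2 + 4*y)) dy.
Step 2. Decompose ∫((5*y + 8)/(y**2 + 4*y)) dy by partial fractions, (5*y + 8)/(y**2 + 4*y) = 3/(y + 4) + 2/y: now ∫(2/y) dy + ∫(-9*y**2*cos(4*y**3 + 12)/2) dy + ∫(3/(y + 4)) dy.
Step 3. Evaluate the standard form [assuming y > -4]: now 3*log(y + 4) + ∫(2/y) dy + ∫(-9*y**2*cos(4*y**3 + 12)/2) dy.
Step 4. Evaluate the standard form [assuming y > 0]: now 2*log(y) + 3*log(y + 4) + ∫(-9*y**2*cos(4*y**3 + 12)/2) dy.
Step 5. Substitute u = y**3 + 3, turning ∫(-9*y**2*cos(4*y**3 + 12)/2) dy into ∫(-3*cos(4*u)/2) du: now 2*log(y) + 3*log(y + 4) + ∫(-3*cos(4*u)/2) du.
Step 6. Evaluate the standard form: now 2*log(y) + 3*log(y + 4) - 3*sin(4*u)/8.
Step 7. Substitute back u = y**3 + 3: now 2*log(y) + 3*log(y + 4) - 3*sin(4*y**3 + 12)/8.
Answer: 2*log(y) + 3*log(y + 4) - 3*sin(4*y**3 + 12)/8.


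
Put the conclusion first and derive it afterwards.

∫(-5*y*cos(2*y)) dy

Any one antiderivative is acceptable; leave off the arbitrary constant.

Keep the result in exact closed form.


The answer is -5*y*sin(2*y)/2 - 5*cos(2*y)/4.
Step 1. Integrate ∫(-5*y*cos(2*y)) dy by parts with u = y, dv = (-5*cos(2*y)) dy, so v = -5*sin(2*y)/2: now -5*y*sin(2*y)/2 + ∫(5*sin(2*y)/2) dy.
Step 2. Evaluate the standard form: now -5*y*sin(2*y)/2 - 5*cos(2*y)/4.
Answer: -5*y*sin(2*y)/2 - 5*cos(2*y)/4.


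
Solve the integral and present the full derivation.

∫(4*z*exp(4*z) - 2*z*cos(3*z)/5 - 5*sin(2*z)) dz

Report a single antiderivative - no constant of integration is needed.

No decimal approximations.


Step 1. Rewrite: now ∫(4*z*exp(4*z)) dz + ∫(-2*z*cos(3*z)/5) dz + ∫(-5*sin(2*z)) dz.
Step 2. Integrate ∫(-2*z*cos(3*z)/5) dz by parts with u = z, dv = (-2*cos(3*z)/5) dz, so v = -2*sin(3*z)/15: now -2*z*sin(3*z)/15 + ∫(4*z*exp(4*z)) dz + ∫(-5*sin(2*z)) dz + ∫(2*sin(3*z)/15) dz.
Step 3. Evaluate the standard form: now -2*z*sin(3*z)/15 - 2*cos(3*z)/45 + ∫(4*z*exp(4*z)) dz + ∫(-5*sin(2*z)) dz.
Step 4. Integrate ∫(4*z*exp(4*z)) dz by parts with u = z, dv = (4*exp(4*z)) dz, so v = exp(4*z): now z*exp(4*z) - 2*z*sin(3*z)/15 - 2*cos(3*z)/45 + ∫(-exp(4*z)) dz + ∫(-5*sin(2*z)) dz.
Step 5. Evaluate the standard form: now z*exp(4*z) - 2*z*sin(3*z)/15 - exp(4*z)/4 - 2*cos(3*z)/45 + ∫(-5*sin(2*z)) dz.
Step 6. Evaluate the standard form: now z*exp(4*z) - 2*z*sin(3*z)/15 - exp(4*z)/4 + 5*cos(2*z)/2 - 2*cos(3*z)/45.
Answer: z*exp(4*z) - 2*z*sin(3*z)/15 - exp(4*z)/4 + 5*cos(2*z)/2 - 2*cos(3*z)/45.


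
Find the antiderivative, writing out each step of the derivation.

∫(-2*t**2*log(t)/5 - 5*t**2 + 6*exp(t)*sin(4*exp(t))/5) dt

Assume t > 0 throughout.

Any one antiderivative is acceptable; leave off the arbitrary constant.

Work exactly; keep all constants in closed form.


Step 1. Rewrite: now ∫(-5*t**2) dt + ∫(-2*t**2*log(t)/5) dt + ∫(6*exp(t)*sin(4*exp(t))/5) dt.
Step 2. Substitute u = exp(t), turning ∫(6*exp(t)*sin(4*exp(t))/5) dt into ∫(6*sin(4*u)/5) du: now ∫(-5*t**2) dt + ∫(-2*t**2*log(t)/5) dt + ∫(6*sin(4*u)/5) du.
Step 3. Evaluate the standard form: now -3*cos(4*u)/10 + ∫(-5*t**2) dt + ∫(-2*t**2*log(t)/5) dt.
Step 4. Substitute back u = exp(t): now -3*cos(4*exp(t))/10 + ∫(-5*t**2) dt + ∫(-2*t**2*log(t)/5) dt.
Step 5. Evaluate the standard form: now -5*t**3/3 - 3*cos(4*exp(t))/10 + ∫(-2*t**2*log(t)/5) dt.
Step 6. Integrate ∫(-2*t**2*log(t)/5) dt by parts with u = log(t), dv = (-2*t**2/5) dt, so v = -2*t**3/15 [assuming t > 0]: now -2*t**3*log(t)/15 - 5*t**3/3 - 3*cos(4*exp(t))/10 + ∫(2*t**2/15) dt.
Step 7. Evaluate the standard form: now -2*t**3*log(t)/15 - 73*t**3/45 - 3*cos(4*exp(t))/10.
Answer: -2*t**3*log(t)/15 - 73*t**3/45 - 3*cos(4*exp(t))/10.


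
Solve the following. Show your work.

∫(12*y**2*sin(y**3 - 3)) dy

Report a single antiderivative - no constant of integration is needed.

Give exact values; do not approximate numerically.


Step 1. Substitute u = y**3 - 3, turning ∫(12*y**2*sin(y**3 - 3)) dy into ∫(4*sin(u)) du: now ∫(4*sin(u)) du.
Step 2. Evaluate the standard form: now -4*cos(u).
Step 3. Substitute back u = y**3 - 3: now -4*cos(y**3 - 3).
Answer: -4*cos(y**3 - 3).


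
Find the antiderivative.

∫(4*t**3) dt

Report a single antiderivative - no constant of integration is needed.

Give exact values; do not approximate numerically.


Answer: t**4.


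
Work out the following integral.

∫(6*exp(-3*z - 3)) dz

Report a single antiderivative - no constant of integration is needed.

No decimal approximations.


Answer: -2*exp(-3*z - 3).


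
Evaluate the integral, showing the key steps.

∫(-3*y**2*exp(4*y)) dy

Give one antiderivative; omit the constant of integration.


Step 1. Integrate ∫(-3*y**2*exp(4*y)) dy by parts with u = y**2, dv = (-3*exp(4*y)) dy, so v = -3*exp(4*y)/4: now -3*y**2*exp(4*y)/4 + ∫(3*y*exp(4*y)/2) dy.
Step 2. Integrate ∫(3*y*exp(4*y)/2) dy by parts with u = y, dv = (3*exp(4*y)/2) dy, so v = 3*exp(4*y)/8: now -3*y**2*exp(4*y)/4 + 3*y*exp(4*y)/8 + ∫(-3*exp(4*y)/8) dy.
Step 3. Evaluate the standard form: now -3*y**2*exp(4*y)/4 + 3*y*exp(4*y)/8 - 3*exp(4*y)/32.
Answer: -3*y**2*exp(4*y)/4 + 3*y*exp(4*y)/8 - 3*exp(4*y)/32.


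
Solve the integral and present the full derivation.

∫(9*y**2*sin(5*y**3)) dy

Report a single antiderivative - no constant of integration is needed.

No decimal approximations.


Step 1. Substitute u = y**3, turning ∫(9*y**2*sin(5*y**3)) dy into ∫(3*sin(5*u)) du: now ∫(3*sin(5*u)) du.
Step 2. Evaluate the standard form: now -3*cos(5*u)/5.
Step 3. Substitute back u = y**3: now -3*cos(5*y**3)/5.
Answer: -3*cos(5*y**3)/5.


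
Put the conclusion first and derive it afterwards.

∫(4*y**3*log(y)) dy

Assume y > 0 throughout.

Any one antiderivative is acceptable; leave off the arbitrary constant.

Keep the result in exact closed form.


The answer is y**4*log(y) - y**4/4.
Step 1. Integrate ∫(4*y**3*log(y)) dy by parts with u = log(y), dv = (4*y**3) dy, so v = y**4 [assuming y > 0]: now y**4*log(y) + ∫(-y**3) dy.
Step 2. Evaluate the standard form: now y**4*log(y) - y**4/4.
Answer: y**4*log(y) - y**4/4.


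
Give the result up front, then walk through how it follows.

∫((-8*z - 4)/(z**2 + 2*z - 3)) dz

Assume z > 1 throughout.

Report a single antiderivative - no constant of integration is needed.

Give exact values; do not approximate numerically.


The answer is -3*log(z - 1) - 5*log(z + 3).
Step 1. Decompose ∫((-8*z - 4)/(z**2 + 2*z - 3)) dz by partial fractions, (-8*z - 4)/(z**2 + 2*z - 3) = -5/(z + 3) - 3/(z - 1): now ∫(-3/(z - 1)) dz + ∫(-5/(z + 3)) dz.
Step 2. Evaluate the standard form [assuming z > 1]: now -3*log(z - 1) + ∫(-5/(z + 3)) dz.
Step 3. Evaluate the standard form [assuming z > -3]: now -3*log(z - 1) - 5*log(z + 3).
Answer: -3*log(z - 1) - 5*log(z + 3).


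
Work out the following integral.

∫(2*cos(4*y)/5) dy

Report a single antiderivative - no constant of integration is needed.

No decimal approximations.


Answer: sin(4*y)/10.


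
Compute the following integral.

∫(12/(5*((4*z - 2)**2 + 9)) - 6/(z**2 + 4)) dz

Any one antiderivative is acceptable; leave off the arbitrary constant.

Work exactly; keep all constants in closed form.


Answer: -3*atan(z/2) + atan(4*z/3 - 2/3)/5.


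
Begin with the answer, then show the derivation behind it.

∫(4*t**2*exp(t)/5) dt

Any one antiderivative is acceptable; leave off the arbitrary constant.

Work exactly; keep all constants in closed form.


The answer is 4*t**2*exp(t)/5 - 8*t*exp(t)/5 + 8*exp(t)/5.
Step 1. Integrate ∫(4*t**2*exp(t)/5) dt by parts with u = t**2, dv = (4*exp(t)/5) dt, so v = 4*exp(t)/5: now 4*t**2*exp(t)/5 + ∫(-8*t*exp(t)/5) dt.
Step 2. Integrate ∫(-8*t*exp(t)/5) dt by parts with u = t, dv = (-8*exp(t)/5) dt, so v = -8*exp(t)/5: now 4*t**2*exp(t)/5 - 8*t*exp(t)/5 + ∫(8*exp(t)/5) dt.
Step 3. Evaluate the standard form: now 4*t**2*exp(t)/5 - 8*t*exp(t)/5 + 8*exp(t)/5.
Answer: 4*t**2*exp(t)/5 - 8*t*exp(t)/5 + 8*exp(t)/5.


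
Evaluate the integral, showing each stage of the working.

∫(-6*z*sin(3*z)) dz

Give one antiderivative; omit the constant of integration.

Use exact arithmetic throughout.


Step 1. Integrate ∫(-6*z*sin(3*z)) dz by parts with u = z, dv = (-6*sin(3*z)) dz, so v = 2*cos(3*z): now 2*z*cos(3*z) + ∫(-2*cos(3*z)) dz.
Step 2. Evaluate the standard form: now 2*z*cos(3*z) - 2*sin(3*z)/3.
Answer: 2*z*cos(3*z) - 2*sin(3*z)/3.


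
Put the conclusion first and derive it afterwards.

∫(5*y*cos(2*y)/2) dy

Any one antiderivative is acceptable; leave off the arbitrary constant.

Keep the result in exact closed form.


The answer is 5*y*sin(2*y)/4 + 5*cos(2*y)/8.
Step 1. Integrate ∫(5*y*cos(2*y)/2) dy by parts with u = y, dv = (5*cos(2*y)/2) dy, so v = 5*sin(2*y)/4: now 5*y*sin(2*y)/4 + ∫(-5*sin(2*y)/4) dy.
Step 2. Evaluate the standard form: now 5*y*sin(2*y)/4 + 5*cos(2*y)/8.
Answer: 5*y*sin(2*y)/4 + 5*cos(2*y)/8.


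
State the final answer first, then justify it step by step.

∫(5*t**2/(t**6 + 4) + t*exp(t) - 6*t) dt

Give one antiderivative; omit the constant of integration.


The answer is -3*t**2 + t*exp(t) - exp(t) + 5*atan(t**3/2)/6.
Step 1. Rewrite: now ∫(-6*t) dt + ∫(t*exp(t)) dt + ∫(5*t**2/(t**6 + 4)) dt.
Step 2. Evaluate the standard form: now -3*t**2 + ∫(t*exp(t)) dt + ∫(5*t**2/(t**6 + 4)) dt.
Step 3. Integrate ∫(t*exp(t)) dt by parts with u = t, dv = (exp(t)) dt, so v = exp(t): now -3*t**2 + t*exp(t) + ∫(5*t**2/(t**6 + 4)) dt + ∫(-exp(t)) dt.
Step 4. Evaluate the standard form: now -3*t**2 + t*exp(t) - exp(t) + ∫(5*t**2/(t**6 + 4)) dt.
Step 5. Substitute u = t**3, turning ∫(5*t**2/(t**6 + 4)) dt into ∫(5/(3*(u**2 + 4))) du: now -3*t**2 + t*exp(t) - exp(t) + ∫(5/(3*(u**2 + 4))) du.
Step 6. Evaluate the standard form: now -3*t**2 + t*exp(t) - exp(t) + 5*atan(u/2)/6.
Step 7. Substitute back u = t**3: now -3*t**2 + t*exp(t) - exp(t) + 5*atan(t**3/2)/6.
Answer: -3*t**2 + t*exp(t) - exp(t) + 5*atan(t**3/2)/6.


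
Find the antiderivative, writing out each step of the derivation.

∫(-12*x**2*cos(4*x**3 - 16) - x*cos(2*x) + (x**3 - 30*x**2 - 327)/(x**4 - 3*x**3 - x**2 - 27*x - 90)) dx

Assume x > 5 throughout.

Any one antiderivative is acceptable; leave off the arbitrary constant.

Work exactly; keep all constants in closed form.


Step 1. Rewrite: now ∫(-x*cos(2*x)) dx + ∫(-12*x**2*cos(4*x**3 - 16)) dx + ∫((x**3 - 30*x**2 - 327)/(x**4 - 3*x**3 - x**2 - 27*x - 90)) dx.
Step 2. Substitute u = x**3 - 4, turning ∫(-12*x**2*cos(4*x**3 - 16)) dx into ∫(-4*cos(4*u)) du: now ∫(-x*cos(2*x)) dx + ∫((x**3 - 30*x**2 - 327)/(x**4 - 3*x**3 - x**2 - 27*x - 90)) dx + ∫(-4*cos(4*u)) du.
Step 3. Evaluate the standard form: now -sin(4*u) + ∫(-x*cos(2*x)) dx + ∫((x**3 - 30*x**2 - 327)/(x**4 - 3*x**3 - x**2 - 27*x - 90)) dx.
Step 4. Substitute back u = x**3 - 4: now -sin(4*x**3 - 16) + ∫(-x*cos(2*x)) dx + ∫((x**3 - 30*x**2 - 327)/(x**4 - 3*x**3 - x**2 - 27*x - 90)) dx.
Step 5. Integrate ∫(-x*cos(2*x)) dx by parts with u = x, dv = (-cos(2*x)) dx, so v = -sin(2*x)/2: now -x*sin(2*x)/2 - sin(4*x**3 - 16) + ∫((x**3 - 30*x**2 - 327)/(x**4 - 3*x**3 - x**2 - 27*x - 90)) dx + ∫(sin(2*x)/2) dx.
Step 6. Evaluate the standard form: now -x*sin(2*x)/2 - sin(4*x**3 - 16) - cos(2*x)/4 + ∫((x**3 - 30*x**2 - 327)/(x**4 - 3*x**3 - x**2 - 27*x - 90)) dx.
Step 7. Decompose ∫((x**3 - 30*x**2 - 327)/(x**4 - 3*x**3 - x**2 - 27*x - 90)) dx by partial fractions, (x**3 - 30*x**2 - 327)/(x**4 - 3*x**3 - x**2 - 27*x - 90) = 3/(x**2 + 9) + 5/(x + 2) - 4/(x - 5): now -x*sin(2*x)/2 - sin(4*x**3 - 16) - cos(2*x)/4 + ∫(-4/(x - 5)) dx + ∫(5/(x + 2)) dx + ∫(3/(x**2 + 9)) dx.
Step 8. Evaluate the standard form [assuming x > 5]: now -x*sin(2*x)/2 - 4*log(x - 5) - sin(4*x**3 - 16) - cos(2*x)/4 + ∫(5/(x + 2)) dx + ∫(3/(x**2 + 9)) dx.
Step 9. Evaluate the standard form [assuming x > -2]: now -x*sin(2*x)/2 - 4*log(x - 5) + 5*log(x + 2) - sin(4*x**3 - 16) - cos(2*x)/4 + ∫(3/(x**2 + 9)) dx.
Step 10. Evaluate the standard form: now -x*sin(2*x)/2 - 4*log(x - 5) + 5*log(x + 2) - sin(4*x**3 - 16) - cos(2*x)/4 + atan(x/3).
Answer: -x*sin(2*x)/2 - 4*log(x - 5) + 5*log(x + 2) - sin(4*x**3 - 16) - cos(2*x)/4 + atan(x/3).


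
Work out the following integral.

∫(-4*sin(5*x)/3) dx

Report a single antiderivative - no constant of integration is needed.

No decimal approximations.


Answer: 4*cos(5*x)/15.


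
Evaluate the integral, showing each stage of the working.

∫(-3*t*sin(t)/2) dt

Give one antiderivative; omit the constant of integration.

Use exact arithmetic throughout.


Step 1. Integrate ∫(-3*t*sin(t)/2) dt by parts with u = t, dv = (-3*sin(t)/2) dt, so v = 3*cos(t)/2: now 3*t*cos(t)/2 + ∫(-3*cos(t)/2) dt.
Step 2. Evaluate the standard form: now 3*t*cos(t)/2 - 3*sin(t)/2.
Answer: 3*t*cos(t)/2 - 3*sin(t)/2.


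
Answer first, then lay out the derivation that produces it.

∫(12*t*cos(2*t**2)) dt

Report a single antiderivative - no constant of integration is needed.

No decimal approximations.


The answer is 3*sin(2*t**2).
Step 1. Substitute u = t**2, turning ∫(12*t*cos(2*t**2)) dt into ∫(6*cos(2*u)) du: now ∫(6*cos(2*u)) du.
Step 2. Evaluate the standard form: now 3*sin(2*u).
Step 3. Substitute back u = t**2: now 3*sin(2*t**2).
Answer: 3*sin(2*t**2).


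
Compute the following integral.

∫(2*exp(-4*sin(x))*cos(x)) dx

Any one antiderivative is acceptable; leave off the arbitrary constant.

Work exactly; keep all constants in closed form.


Answer: -exp(-4*sin(x))/2.


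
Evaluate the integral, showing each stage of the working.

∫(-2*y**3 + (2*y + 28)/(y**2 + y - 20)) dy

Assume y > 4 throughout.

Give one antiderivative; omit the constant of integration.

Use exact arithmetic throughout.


Step 1. Rewrite: now ∫(-2*y**3) dy + ∫((2*y + 28)/(y**2 + y - 20)) dy.
Step 2. Decompose ∫((2*y + 28)/(y**2 + y - 20)) dy by partial fractions, (2*y + 28)/(y**2 + y - 20) = -2/(y + 5) + 4/(y - 4): now ∫(-2*y**3) dy + ∫(4/(y - 4)) dy + ∫(-2/(y + 5)) dy.
Step 3. Evaluate the standard form [assuming y > -5]: now -2*log(y + 5) + ∫(-2*y**3) dy + ∫(4/(y - 4)) dy.
Step 4. Evaluate the standard form [assuming y > 4]: now 4*log(y - 4) - 2*log(y + 5) + ∫(-2*y**3) dy.
Step 5. Evaluate the standard form: now -y**4/2 + 4*log(y - 4) - 2*log(y + 5).
Answer: -y**4/2 + 4*log(y - 4) - 2*log(y + 5).


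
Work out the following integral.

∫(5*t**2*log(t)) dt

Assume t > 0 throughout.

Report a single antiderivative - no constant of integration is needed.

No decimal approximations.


Answer: 5*t**3*log(t)/3 - 5*t**3/9.


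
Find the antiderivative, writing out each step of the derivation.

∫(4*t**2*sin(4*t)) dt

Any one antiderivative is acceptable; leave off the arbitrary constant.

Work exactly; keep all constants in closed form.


Step 1. Integrate ∫(4*t**2*sin(4*t)) dt by parts with u = t**2, dv = (4*sin(4*t)) dt, so v = -cos(4*t): now -t**2*cos(4*t) + ∫(2*t*cos(4*t)) dt.
Step 2. Integrate ∫(2*t*cos(4*t)) dt by parts with u = t, dv = (2*cos(4*t)) dt, so v = sin(4*t)/2: now -t**2*cos(4*t) + t*sin(4*t)/2 + ∫(-sin(4*t)/2) dt.
Step 3. Evaluate the standard form: now -t**2*cos(4*t) + t*sin(4*t)/2 + cos(4*t)/8.
Answer: -t**2*cos(4*t) + t*sin(4*t)/2 + cos(4*t)/8.


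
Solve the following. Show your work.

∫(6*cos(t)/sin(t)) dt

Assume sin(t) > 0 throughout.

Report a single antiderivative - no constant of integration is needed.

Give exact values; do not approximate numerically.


Step 1. Substitute u = sin(t), turning ∫(6*cos(t)/sin(t)) dt into ∫(6/u) du: now ∫(6/u) du.
Step 2. Evaluate the standard form [assuming u > 0]: now 6*log(u).
Step 3. Substitute back u = sin(t): now 6*log(sin(t)).
Answer: 6*log(sin(t)).


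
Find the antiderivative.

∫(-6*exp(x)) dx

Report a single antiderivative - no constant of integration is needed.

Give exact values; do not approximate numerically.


Answer: -6*exp(x).


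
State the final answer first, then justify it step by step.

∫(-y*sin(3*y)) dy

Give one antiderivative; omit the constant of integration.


The answer is y*cos(3*y)/3 - sin(3*y)/9.
Step 1. Integrate ∫(-y*sin(3*y)) dy by parts with u = y, dv = (-sin(3*y)) dy, so v = cos(3*y)/3: now y*cos(3*y)/3 + ∫(-cos(3*y)/3) dy.
Step 2. Evaluate the standard form: now y*cos(3*y)/3 - sin(3*y)/9.
Answer: y*cos(3*y)/3 - sin(3*y)/9.


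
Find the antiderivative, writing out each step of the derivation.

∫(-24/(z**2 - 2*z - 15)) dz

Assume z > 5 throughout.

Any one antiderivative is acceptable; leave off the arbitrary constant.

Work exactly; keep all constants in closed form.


Step 1. Decompose ∫(-24/(z**2 - 2*z - 15)) dz by partial fractions, -24/(z**2 - 2*z - 15) = 3/(z + 3) - 3/(z - 5): now ∫(-3/(z - 5)) dz + ∫(3/(z + 3)) dz.
Step 2. Evaluate the standard form [assuming z > -3]: now 3*log(z + 3) + ∫(-3/(z - 5)) dz.
Step 3. Evaluate the standard form [assuming z > 5]: now -3*log(z - 5) + 3*log(z + 3).
Answer: -3*log(z - 5) + 3*log(z + 3).


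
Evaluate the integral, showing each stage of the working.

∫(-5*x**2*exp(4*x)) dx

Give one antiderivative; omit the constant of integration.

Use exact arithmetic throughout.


Step 1. Integrate ∫(-5*x**2*exp(4*x)) dx by parts with u = x**2, dv = (-5*exp(4*x)) dx, so v = -5*exp(4*x)/4: now -5*x**2*exp(4*x)/4 + ∫(5*x*exp(4*x)/2) dx.
Step 2. Integrate ∫(5*x*exp(4*x)/2) dx by parts with u = x, dv = (5*exp(4*x)/2) dx, so v = 5*exp(4*x)/8: now -5*x**2*exp(4*x)/4 + 5*x*exp(4*x)/8 + ∫(-5*exp(4*x)/8) dx.
Step 3. Evaluate the standard form: now -5*x**2*exp(4*x)/4 + 5*x*exp(4*x)/8 - 5*exp(4*x)/32.
Answer: -5*x**2*exp(4*x)/4 + 5*x*exp(4*x)/8 - 5*exp(4*x)/32.


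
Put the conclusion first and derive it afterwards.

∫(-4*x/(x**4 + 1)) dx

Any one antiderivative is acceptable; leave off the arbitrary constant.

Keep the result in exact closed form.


The answer is -2*atan(x**2).
Step 1. Substitute u = x**2, turning ∫(-4*x/(x**4 + 1)) dx into ∫(-2/(u**2 + 1)) du: now ∫(-2/(u**2 + 1)) du.
Step 2. Evaluate the standard form: now -2*atan(u).
Step 3. Substitute back u = x**2: now -2*atan(x**2).
Answer: -2*atan(x**2).


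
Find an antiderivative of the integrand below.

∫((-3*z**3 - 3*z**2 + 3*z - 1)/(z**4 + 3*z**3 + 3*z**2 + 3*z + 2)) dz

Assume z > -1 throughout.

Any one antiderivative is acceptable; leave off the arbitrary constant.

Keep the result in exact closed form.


Answer: -2*log(z + 1) - log(z + 2) + 2*atan(z).


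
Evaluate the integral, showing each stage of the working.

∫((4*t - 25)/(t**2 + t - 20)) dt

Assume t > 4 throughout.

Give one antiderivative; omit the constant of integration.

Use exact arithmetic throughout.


Step 1. Decompose ∫((4*t - 25)/(t**2 + t - 20)) dt by partial fractions, (4*t - 25)/(t**2 + t - 20) = 5/(t + 5) - 1/(t - 4): now ∫(-1/(t - 4)) dt + ∫(5/(t + 5)) dt.
Step 2. Evaluate the standard form [assuming t > -5]: now 5*log(t + 5) + ∫(-1/(t - 4)) dt.
Step 3. Evaluate the standard form [assuming t > 4]: now -log(t - 4) + 5*log(t + 5).
Answer: -log(t - 4) + 5*log(t + 5).


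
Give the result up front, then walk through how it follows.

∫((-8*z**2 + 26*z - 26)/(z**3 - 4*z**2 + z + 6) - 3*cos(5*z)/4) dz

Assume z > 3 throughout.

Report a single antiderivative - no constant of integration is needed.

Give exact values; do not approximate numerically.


The answer is -5*log(z - 3) + 2*log(z - 2) - 5*log(z + 1) - 3*sin(5*z)/20.
Step 1. Rewrite: now ∫((-8*z**2 + 26*z - 26)/(z**3 - 4*z**2 + z + 6)) dz + ∫(-3*cos(5*z)/4) dz.
Step 2. Decompose ∫((-8*z**2 + 26*z - 26)/(z**3 - 4*z**2 + z + 6)) dz by partial fractions, (-8*z**2 + 26*z - 26)/(z**3 - 4*z**2 + z + 6) = -5/(z + 1) + 2/(z - 2) - 5/(z - 3): now ∫(-5/(z - 3)) dz + ∫(2/(z - 2)) dz + ∫(-5/(z + 1)) dz + ∫(-3*cos(5*z)/4) dz.
Step 3. Evaluate the standard form [assuming z > 3]: now -5*log(z - 3) + ∫(2/(z - 2)) dz + ∫(-5/(z + 1)) dz + ∫(-3*cos(5*z)/4) dz.
Step 4. Evaluate the standard form [assuming z > -1]: now -5*log(z - 3) - 5*log(z + 1) + ∫(2/(z - 2)) dz + ∫(-3*cos(5*z)/4) dz.
Step 5. Evaluate the standard form [assuming z > 2]: now -5*log(z - 3) + 2*log(z - 2) - 5*log(z + 1) + ∫(-3*cos(5*z)/4) dz.
Step 6. Evaluate the standard form: now -5*log(z - 3) + 2*log(z - 2) - 5*log(z + 1) - 3*sin(5*z)/20.
Answer: -5*log(z - 3) + 2*log(z - 2) - 5*log(z + 1) - 3*sin(5*z)/20.


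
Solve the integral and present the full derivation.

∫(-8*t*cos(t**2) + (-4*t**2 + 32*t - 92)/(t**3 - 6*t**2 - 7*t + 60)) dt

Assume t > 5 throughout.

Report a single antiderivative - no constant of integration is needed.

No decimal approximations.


Step 1. Rewrite: now ∫(-8*t*cos(t**2)) dt + ∫((-4*t**2 + 32*t - 92)/(t**3 - 6*t**2 - 7*t + 60)) dt.
Step 2. Decompose ∫((-4*t**2 + 32*t - 92)/(t**3 - 6*t**2 - 7*t + 60)) dt by partial fractions, (-4*t**2 + 32*t - 92)/(t**3 - 6*t**2 - 7*t + 60) = -4/(t + 3) + 4/(t - 4) - 4/(t - 5): now ∫(-8*t*cos(t**2)) dt + ∫(-4/(t - 5)) dt + ∫(4/(t - 4)) dt + ∫(-4/(t + 3)) dt.
Step 3. Evaluate the standard form [assuming t > -3]: now -4*log(t + 3) + ∫(-8*t*cos(t**2)) dt + ∫(-4/(t - 5)) dt + ∫(4/(t - 4)) dt.
Step 4. Evaluate the standard form [assuming t > 4]: now 4*log(t - 4) - 4*log(t + 3) + ∫(-8*t*cos(t**2)) dt + ∫(-4/(t - 5)) dt.
Step 5. Evaluate the standard form [assuming t > 5]: now -4*log(t - 5) + 4*log(t - 4) - 4*log(t + 3) + ∫(-8*t*cos(t**2)) dt.
Step 6. Substitute u = t**2, turning ∫(-8*t*cos(t**2)) dt into ∫(-4*cos(u)) du: now -4*log(t - 5) + 4*log(t - 4) - 4*log(t + 3) + ∫(-4*cos(u)) du.
Step 7. Evaluate the standard form: now -4*log(t - 5) + 4*log(t - 4) - 4*log(t + 3) - 4*sin(u).
Step 8. Substitute back u = t**2: now -4*log(t - 5) + 4*log(t - 4) - 4*log(t + 3) - 4*sin(t**2).
Answer: -4*log(t - 5) + 4*log(t - 4) - 4*log(t + 3) - 4*sin(t**2).


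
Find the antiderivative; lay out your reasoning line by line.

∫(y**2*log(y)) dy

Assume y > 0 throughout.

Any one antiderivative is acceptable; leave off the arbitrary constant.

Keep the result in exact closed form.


Step 1. Integrate ∫(y**2*log(y)) dy by parts with u = log(y), dv = (y**2) dy, so v = y**3/3 [assuming y > 0]: now y**3*log(y)/3 + ∫(-y**2/3) dy.
Step 2. Evaluate the standard form: now y**3*log(y)/3 - y**3/9.
Answer: y**3*log(y)/3 - y**3/9.


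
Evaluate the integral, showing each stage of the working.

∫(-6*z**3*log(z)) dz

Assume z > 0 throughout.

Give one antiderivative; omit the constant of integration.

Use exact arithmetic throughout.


Step 1. Integrate ∫(-6*z**3*log(z)) dz by parts with u = log(z), dv = (-6*z**3) dz, so v = -3*z**4/2 [assuming z > 0]: now -3*z**4*log(z)/2 + ∫(3*z**3/2) dz.
Step 2. Evaluate the standard form: now -3*z**4*log(z)/2 + 3*z**4/8.
Answer: -3*z**4*log(z)/2 + 3*z**4/8.


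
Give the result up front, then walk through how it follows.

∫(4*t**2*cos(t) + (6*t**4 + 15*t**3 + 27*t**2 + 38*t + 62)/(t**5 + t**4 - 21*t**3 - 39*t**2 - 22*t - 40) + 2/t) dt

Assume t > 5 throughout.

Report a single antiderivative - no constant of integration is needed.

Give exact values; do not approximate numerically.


The answer is 4*t**2*sin(t) + 8*t*cos(t) + 2*log(t) + 4*log(t - 5) - log(t + 2) + 3*log(t + 4) - 8*sin(t) - atan(t).
Step 1. Rewrite: now ∫(2/t) dt + ∫(4*t**2*cos(t)) dt + ∫((6*t**4 + 15*t**3 + 27*t**2 + 38*t + 62)/(t**5 + t**4 - 21*t**3 - 39*t**2 - 22*t - 40)) dt.
Step 2. Evaluate the standard form [assuming t > 0]: now 2*log(t) + ∫(4*t**2*cos(t)) dt + ∫((6*t**4 + 15*t**3 + 27*t**2 + 38*t + 62)/(t**5 + t**4 - 21*t**3 - 39*t**2 - 22*t - 40)) dt.
Step 3. Integrate ∫(4*t**2*cos(t)) dt by parts with u = t**2, dv = (4*cos(t)) dt, so v = 4*sin(t): now 4*t**2*sin(t) + 2*log(t) + ∫(-8*t*sin(t)) dt + ∫((6*t**4 + 15*t**3 + 27*t**2 + 38*t + 62)/(t**5 + t**4 - 21*t**3 - 39*t**2 - 22*t - 40)) dt.
Step 4. Integrate ∫(-8*t*sin(t)) dt by parts with u = t, dv = (-8*sin(t)) dt, so v = 8*cos(t): now 4*t**2*sin(t) + 8*t*cos(t) + 2*log(t) + ∫((6*t**4 + 15*t**3 + 27*t**2 + 38*t + 62)/(t**5 + t**4 - 21*t**3 - 39*t**2 - 22*t - 40)) dt + ∫(-8*cos(t)) dt.
Step 5. Evaluate the standard form: now 4*t**2*sin(t) + 8*t*cos(t) + 2*log(t) - 8*sin(t) + ∫((6*t**4 + 15*t**3 + 27*t**2 + 38*t + 62)/(t**5 + t**4 - 21*t**3 - 39*t**2 - 22*t - 40)) dt.
Step 6. Decompose ∫((6*t**4 + 15*t**3 + 27*t**2 + 38*t + 62)/(t**5 + t**4 - 21*t**3 - 39*t**2 - 22*t - 40)) dt by partial fractions, (6*t**4 + 15*t**3 + 27*t**2 + 38*t + 62)/(t**5 + t**4 - 21*t**3 - 39*t**2 - 22*t - 40) = -1/(t**2 + 1) + 3/(t + 4) - 1/(t + 2) + 4/(t - 5): now 4*t**2*sin(t) + 8*t*cos(t) + 2*log(t) - 8*sin(t) + ∫(4/(t - 5)) dt + ∫(-1/(t + 2)) dt + ∫(3/(t + 4)) dt + ∫(-1/(t**2 + 1)) dt.
Step 7. Evaluate the standard form [assuming t > -4]: now 4*t**2*sin(t) + 8*t*cos(t) + 2*log(t) + 3*log(t + 4) - 8*sin(t) + ∫(4/(t - 5)) dt + ∫(-1/(t + 2)) dt + ∫(-1/(t**2 + 1)) dt.
Step 8. Evaluate the standard form [assuming t > -2]: now 4*t**2*sin(t) + 8*t*cos(t) + 2*log(t) - log(t + 2) + 3*log(t + 4) - 8*sin(t) + ∫(4/(t - 5)) dt + ∫(-1/(t**2 + 1)) dt.
Step 9. Evaluate the standard form [assuming t > 5]: now 4*t**2*sin(t) + 8*t*cos(t) + 2*log(t) + 4*log(t - 5) - log(t + 2) + 3*log(t + 4) - 8*sin(t) + ∫(-1/(t**2 + 1)) dt.
Step 10. Evaluate the standard form: now 4*t**2*sin(t) + 8*t*cos(t) + 2*log(t) + 4*log(t - 5) - log(t + 2) + 3*log(t + 4) - 8*sin(t) - atan(t).
Answer: 4*t**2*sin(t) + 8*t*cos(t) + 2*log(t) + 4*log(t - 5) - log(t + 2) + 3*log(t + 4) - 8*sin(t) - atan(t).


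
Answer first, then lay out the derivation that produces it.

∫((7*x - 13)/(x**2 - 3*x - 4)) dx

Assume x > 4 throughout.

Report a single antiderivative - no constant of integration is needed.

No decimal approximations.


The answer is 3*log(x - 4) + 4*log(x + 1).
Step 1. Decompose ∫((7*x - 13)/(x**2 - 3*x - 4)) dx by partial fractions, (7*x - 13)/(x**2 - 3*x - 4) = 4/(x + 1) + 3/(x - 4): now ∫(3/(x - 4)) dx + ∫(4/(x + 1)) dx.
Step 2. Evaluate the standard form [assuming x > 4]: now 3*log(x - 4) + ∫(4/(x + 1)) dx.
Step 3. Evaluate the standard form [assuming x > -1]: now 3*log(x - 4) + 4*log(x + 1).
Answer: 3*log(x - 4) + 4*log(x + 1).


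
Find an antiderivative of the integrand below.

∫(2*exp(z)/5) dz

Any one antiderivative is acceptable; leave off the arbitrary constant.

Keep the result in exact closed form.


Answer: 2*exp(z)/5.


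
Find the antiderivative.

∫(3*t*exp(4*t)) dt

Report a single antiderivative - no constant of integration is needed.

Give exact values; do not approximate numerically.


Answer: 3*t*exp(4*t)/4 - 3*exp(4*t)/16.


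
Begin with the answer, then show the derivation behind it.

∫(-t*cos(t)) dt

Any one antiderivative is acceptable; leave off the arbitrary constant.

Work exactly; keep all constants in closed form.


The answer is -t*sin(t) - cos(t).
Step 1. Integrate ∫(-t*cos(t)) dt by parts with u = t, dv = (-cos(t)) dt, so v = -sin(t): now -t*sin(t) + ∫(sin(t)) dt.
Step 2. Evaluate the standard form: now -t*sin(t) - cos(t).
Answer: -t*sin(t) - cos(t).


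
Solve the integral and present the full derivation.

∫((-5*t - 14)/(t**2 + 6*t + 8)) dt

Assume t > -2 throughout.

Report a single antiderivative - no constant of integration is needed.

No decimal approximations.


Step 1. Decompose ∫((-5*t - 14)/(t**2 + 6*t + 8)) dt by partial fractions, (-5*t - 14)/(t**2 + 6*t + 8) = -3/(t + 4) - 2/(t + 2): now ∫(-2/(t + 2)) dt + ∫(-3/(t + 4)) dt.
Step 2. Evaluate the standard form [assuming t > -2]: now -2*log(t + 2) + ∫(-3/(t + 4)) dt.
Step 3. Evaluate the standard form [assuming t > -4]: now -2*log(t + 2) - 3*log(t + 4).
Answer: -2*log(t + 2) - 3*log(t + 4).


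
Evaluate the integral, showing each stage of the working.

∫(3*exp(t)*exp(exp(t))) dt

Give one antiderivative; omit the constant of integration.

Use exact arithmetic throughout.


Step 1. Substitute u = exp(t), turning ∫(3*exp(t)*exp(exp(t))) dt into ∫(3*exp(u)) du: now ∫(3*exp(u)) du.
Step 2. Evaluate the standard form: now 3*exp(u).
Step 3. Substitute back u = exp(t): now 3*exp(exp(t)).
Answer: 3*exp(exp(t)).


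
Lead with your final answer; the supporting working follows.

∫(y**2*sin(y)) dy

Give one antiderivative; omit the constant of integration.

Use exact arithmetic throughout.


The answer is -y**2*cos(y) + 2*y*sin(y) + 2*cos(y).
Step 1. Integrate ∫(y**2*sin(y)) dy by parts with u = y**2, dv = (sin(y)) dy, so v = -cos(y): now -y**2*cos(y) + ∫(2*y*cos(y)) dy.
Step 2. Integrate ∫(2*y*cos(y)) dy by parts with u = y, dv = (2*cos(y)) dy, so v = 2*sin(y): now -y**2*cos(y) + 2*y*sin(y) + ∫(-2*sin(y)) dy.
Step 3. Evaluate the standard form: now -y**2*cos(y) + 2*y*sin(y) + 2*cos(y).
Answer: -y**2*cos(y) + 2*y*sin(y) + 2*cos(y).


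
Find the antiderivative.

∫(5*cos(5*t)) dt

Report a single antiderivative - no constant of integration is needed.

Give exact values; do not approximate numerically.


Answer: sin(5*t).


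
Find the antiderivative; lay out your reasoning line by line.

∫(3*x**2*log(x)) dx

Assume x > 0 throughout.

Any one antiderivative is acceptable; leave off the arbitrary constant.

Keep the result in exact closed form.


Step 1. Integrate ∫(3*x**2*log(x)) dx by parts with u = log(x), dv = (3*x**2) dx, so v = x**3 [assuming x > 0]: now x**3*log(x) + ∫(-x**2) dx.
Step 2. Evaluate the standard form: now x**3*log(x) - x**3/3.
Answer: x**3*log(x) - x**3/3.


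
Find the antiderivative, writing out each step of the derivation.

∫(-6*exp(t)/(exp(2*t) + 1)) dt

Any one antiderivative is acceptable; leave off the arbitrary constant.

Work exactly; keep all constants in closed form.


Step 1. Substitute u = exp(t), turning ∫(-6*exp(t)/(exp(2*t) + 1)) dt into ∫(-6/(u**2 + 1)) du: now ∫(-6/(u**2 + 1)) du.
Step 2. Evaluate the standard form: now -6*atan(u).
Step 3. Substitute back u = exp(t): now -6*atan(exp(t)).
Answer: -6*atan(exp(t)).


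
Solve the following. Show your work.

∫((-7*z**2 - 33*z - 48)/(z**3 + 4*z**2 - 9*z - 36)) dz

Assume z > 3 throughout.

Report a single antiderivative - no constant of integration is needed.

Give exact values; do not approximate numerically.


Step 1. Decompose ∫((-7*z**2 - 33*z - 48)/(z**3 + 4*z**2 - 9*z - 36)) dz by partial fractions, (-7*z**2 - 33*z - 48)/(z**3 + 4*z**2 - 9*z - 36) = -4/(z + 4) + 2/(z + 3) - 5/(z - 3): now ∫(-5/(z - 3)) dz + ∫(2/(z + 3)) dz + ∫(-4/(z + 4)) dz.
Step 2. Evaluate the standard form [assuming z > -4]: now -4*log(z + 4) + ∫(-5/(z - 3)) dz + ∫(2/(z + 3)) dz.
Step 3. Evaluate the standard form [assuming z > -3]: now 2*log(z + 3) - 4*log(z + 4) + ∫(-5/(z - 3)) dz.
Step 4. Evaluate the standard form [assuming z > 3]: now -5*log(z - 3) + 2*log(z + 3) - 4*log(z + 4).
Answer: -5*log(z - 3) + 2*log(z + 3) - 4*log(z + 4).


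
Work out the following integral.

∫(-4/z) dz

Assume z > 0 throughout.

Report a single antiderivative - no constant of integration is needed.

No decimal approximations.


Answer: -4*log(z).


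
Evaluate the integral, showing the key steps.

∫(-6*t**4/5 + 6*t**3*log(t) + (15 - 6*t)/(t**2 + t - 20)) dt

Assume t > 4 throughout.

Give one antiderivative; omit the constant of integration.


Step 1. Rewrite: now ∫(-6*t**4/5) dt + ∫(6*t**3*log(t)) dt + ∫((15 - 6*t)/(t**2 + t - 20)) dt.
Step 2. Decompose ∫((15 - 6*t)/(t**2 + t - 20)) dt by partial fractions, (15 - 6*t)/(t**2 + t - 20) = -5/(t + 5) - 1/(t - 4): now ∫(-6*t**4/5) dt + ∫(6*t**3*log(t)) dt + ∫(-1/(t - 4)) dt + ∫(-5/(t + 5)) dt.
Step 3. Evaluate the standard form [assuming t > -5]: now -5*log(t + 5) + ∫(-6*t**4/5) dt + ∫(6*t**3*log(t)) dt + ∫(-1/(t - 4)) dt.
Step 4. Evaluate the standard form [assuming t > 4]: now -log(t - 4) - 5*log(t + 5) + ∫(-6*t**4/5) dt + ∫(6*t**3*log(t)) dt.
Step 5. Evaluate the standard form: now -6*t**5/25 - log(t - 4) - 5*log(t + 5) + ∫(6*t**3*log(t)) dt.
Step 6. Integrate ∫(6*t**3*log(t)) dt by parts with u = log(t), dv = (6*t**3) dt, so v = 3*t**4/2 [assuming t > 0]: now -6*t**5/25 + 3*t**4*log(t)/2 - log(t - 4) - 5*log(t + 5) + ∫(-3*t**3/2) dt.
Step 7. Evaluate the standard form: now -6*t**5/25 + 3*t**4*log(t)/2 - 3*t**4/8 - log(t - 4) - 5*log(t + 5).
Answer: -6*t**5/25 + 3*t**4*log(t)/2 - 3*t**4/8 - log(t - 4) - 5*log(t + 5).


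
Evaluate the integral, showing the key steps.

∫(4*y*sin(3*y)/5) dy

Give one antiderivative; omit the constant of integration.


Step 1. Integrate ∫(4*y*sin(3*y)/5) dy by parts with u = y, dv = (4*sin(3*y)/5) dy, so v = -4*cos(3*y)/15: now -4*y*cos(3*y)/15 + ∫(4*cos(3*y)/15) dy.
Step 2. Evaluate the standard form: now -4*y*cos(3*y)/15 + 4*sin(3*y)/45.
Answer: -4*y*cos(3*y)/15 + 4*sin(3*y)/45.


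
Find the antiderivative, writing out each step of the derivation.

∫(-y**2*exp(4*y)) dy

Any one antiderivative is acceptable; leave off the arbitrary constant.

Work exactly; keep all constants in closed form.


Step 1. Integrate ∫(-y**2*exp(4*y)) dy by parts with u = y**2, dv = (-exp(4*y)) dy, so v = -exp(4*y)/4: now -y**2*exp(4*y)/4 + ∫(y*exp(4*y)/2) dy.
Step 2. Integrate ∫(y*exp(4*y)/2) dy by parts with u = y, dv = (exp(4*y)/2) dy, so v = exp(4*y)/8: now -y**2*exp(4*y)/4 + y*exp(4*y)/8 + ∫(-exp(4*y)/8) dy.
Step 3. Evaluate the standard form: now -y**2*exp(4*y)/4 + y*exp(4*y)/8 - exp(4*y)/32.
Answer: -y**2*exp(4*y)/4 + y*exp(4*y)/8 - exp(4*y)/32.
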